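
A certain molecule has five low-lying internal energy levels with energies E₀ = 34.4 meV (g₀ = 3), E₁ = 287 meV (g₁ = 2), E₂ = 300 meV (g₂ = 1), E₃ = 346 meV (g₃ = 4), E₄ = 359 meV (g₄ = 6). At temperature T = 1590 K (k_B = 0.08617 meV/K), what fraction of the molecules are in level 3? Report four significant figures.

0.09282

k_BT = 0.08617 × 1590 K = 137.010 meV.
Eᵢ/kT = 0.251077, 2.09474, 2.18962, 2.52536, 2.62025.
Z = Σ gᵢe^(−Eᵢ/kT) = 3·e^(−0.251077) + 2·e^(−2.09474) + 1·e^(−2.18962) + 4·e^(−2.52536) + 6·e^(−2.62025) = 2.33389 + 0.246204 + 0.111959 + 0.320118 + 0.436708 = 3.44888.
P₃ = g₃ e^(−E₃/kT) / Z = 0.320118/3.44888 = 0.09282.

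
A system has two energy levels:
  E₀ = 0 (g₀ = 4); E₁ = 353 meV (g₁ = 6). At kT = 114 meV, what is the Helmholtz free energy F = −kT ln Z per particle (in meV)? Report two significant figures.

-170 meV

Eᵢ/kT = 0, 3.096.
Z = Σ gᵢe^(−Eᵢ/kT) = 4·e^(−0) + 6·e^(−3.096) = 4.000 + 0.2714 = 4.271.
F = −kT ln Z = −114 × ln(4.271) = −114 × 1.452 = -170 meV.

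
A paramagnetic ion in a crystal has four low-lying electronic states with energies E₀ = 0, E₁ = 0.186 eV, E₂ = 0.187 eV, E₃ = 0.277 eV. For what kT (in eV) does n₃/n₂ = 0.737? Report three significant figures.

n₃/n₂ = exp[−(E₃−E₂)/kT] = 0.737.
⇒ (E₃−E₂)/kT = ln(1/0.737) = ln(1.3569) = 0.30520.
kT = 0.090 eV / 0.30520 = 0.295 eV.

0.295 eV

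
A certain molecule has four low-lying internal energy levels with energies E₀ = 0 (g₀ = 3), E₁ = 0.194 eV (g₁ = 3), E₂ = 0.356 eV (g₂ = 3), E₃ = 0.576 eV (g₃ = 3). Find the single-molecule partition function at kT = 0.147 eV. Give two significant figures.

Eᵢ/kT = 0, 1.320, 2.422, 3.918.
Z = Σ gᵢe^(−Eᵢ/kT) = 3·e^(−0) + 3·e^(−1.320) + 3·e^(−2.422) + 3·e^(−3.918) = 3.000 + 0.8014 + 0.2662 + 0.05964 = 4.127.

Z = 4.1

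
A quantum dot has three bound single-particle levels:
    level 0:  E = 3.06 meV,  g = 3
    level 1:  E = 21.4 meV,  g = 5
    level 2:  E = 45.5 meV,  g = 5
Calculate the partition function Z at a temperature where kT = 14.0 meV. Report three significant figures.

Eᵢ/kT = 0.21857, 1.5286, 3.2500.
Z = Σ gᵢe^(−Eᵢ/kT) = 3·e^(−0.21857) + 5·e^(−1.5286) + 5·e^(−3.2500) = 2.4110 + 1.0842 + 0.19387 = 3.6891.

Z = 3.69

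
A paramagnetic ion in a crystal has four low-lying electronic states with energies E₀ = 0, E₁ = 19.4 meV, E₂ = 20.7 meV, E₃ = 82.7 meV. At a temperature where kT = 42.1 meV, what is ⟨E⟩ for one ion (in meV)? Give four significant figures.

Eᵢ/kT = 0, 0.460808, 0.491686, 1.96437.
Z = Σ e^(−Eᵢ/kT) = e^(−0) + e^(−0.460808) + e^(−0.491686) + e^(−1.96437) = 1.00000 + 0.630774 + 0.611594 + 0.140244 = 2.38261.
⟨E⟩ = Σ Eᵢ e^(−Eᵢ/kT) / Z = (0·1.00000 + 19.4·0.630774 + 20.7·0.611594 + 82.7·0.140244) / 2.38261 = 15.32 meV.

15.32 meV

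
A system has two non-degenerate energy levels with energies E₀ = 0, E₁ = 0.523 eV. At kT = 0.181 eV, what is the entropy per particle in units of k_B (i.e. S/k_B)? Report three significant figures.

Eᵢ/kT = 0, 2.8895.
Z = Σ e^(−Eᵢ/kT) = e^(−0) + e^(−2.8895) = 1.0000 + 0.055604 = 1.0556.
⟨E⟩ = Σ EᵢPᵢ = 0.027549 eV.
S/k_B = ln Z + ⟨E⟩/kT = ln(1.0556) + 0.027549/0.181 = 0.054109 + 0.15220 = 0.206.

0.206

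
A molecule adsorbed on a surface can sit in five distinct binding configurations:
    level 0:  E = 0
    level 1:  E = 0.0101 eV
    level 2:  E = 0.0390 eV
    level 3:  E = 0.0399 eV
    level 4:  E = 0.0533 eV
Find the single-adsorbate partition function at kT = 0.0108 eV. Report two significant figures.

Eᵢ/kT = 0, 0.9352, 3.611, 3.694, 4.935.
Z = Σ e^(−Eᵢ/kT) = e^(−0) + e^(−0.9352) + e^(−3.611) + e^(−3.694) + e^(−4.935) = 1.000 + 0.3925 + 0.02702 + 0.02487 + 0.007190 = 1.452.

Z = 1.5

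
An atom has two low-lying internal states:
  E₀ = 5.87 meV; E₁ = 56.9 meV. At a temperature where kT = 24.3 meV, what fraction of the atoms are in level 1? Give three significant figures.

Eᵢ/kT = 0.24156, 2.3416.
Z = Σ e^(−Eᵢ/kT) = e^(−0.24156) + e^(−2.3416) = 0.78540 + 0.096174 = 0.88157.
P₁ = e^(−E₁/kT) / Z = 0.096174/0.88157 = 0.109.

0.109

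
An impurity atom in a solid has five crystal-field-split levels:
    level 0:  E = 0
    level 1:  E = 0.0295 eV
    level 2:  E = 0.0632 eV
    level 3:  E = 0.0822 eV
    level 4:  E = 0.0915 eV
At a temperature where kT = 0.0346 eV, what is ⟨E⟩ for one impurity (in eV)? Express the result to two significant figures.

Eᵢ/kT = 0, 0.8526, 1.827, 2.376, 2.645.
Z = Σ e^(−Eᵢ/kT) = e^(−0) + e^(−0.8526) + e^(−1.827) + e^(−2.376) + e^(−2.645) = 1.000 + 0.4263 + 0.1609 + 0.09292 + 0.07101 = 1.751.
⟨E⟩ = Σ Eᵢ e^(−Eᵢ/kT) / Z = (0·1.000 + 0.0295·0.4263 + 0.0632·0.1609 + 0.0822·0.09292 + 0.0915·0.07101) / 1.751 = 0.021 eV.

0.021 eV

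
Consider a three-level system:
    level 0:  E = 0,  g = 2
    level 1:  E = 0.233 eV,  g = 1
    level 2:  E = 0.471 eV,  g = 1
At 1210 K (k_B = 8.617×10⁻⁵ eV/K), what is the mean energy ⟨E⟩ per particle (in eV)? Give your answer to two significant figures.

0.014 eV

k_BT = 8.617×10⁻⁵ × 1210 K = 0.1043 eV.
Eᵢ/kT = 0, 2.234, 4.516.
Z = Σ gᵢe^(−Eᵢ/kT) = 2·e^(−0) + 1·e^(−2.234) + 1·e^(−4.516) = 2.000 + 0.1071 + 0.01093 = 2.118.
⟨E⟩ = Σ Eᵢ gᵢe^(−Eᵢ/kT) / Z = (0·2.000 + 0.233·0.1071 + 0.471·0.01093) / 2.118 = 0.014 eV.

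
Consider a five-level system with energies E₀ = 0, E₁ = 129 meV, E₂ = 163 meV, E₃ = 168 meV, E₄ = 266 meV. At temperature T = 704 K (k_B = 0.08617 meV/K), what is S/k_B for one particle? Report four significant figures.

k_BT = 0.08617 × 704 K = 60.6637 meV.
Eᵢ/kT = 0, 2.12648, 2.68694, 2.76937, 4.38483.
Z = Σ e^(−Eᵢ/kT) = e^(−0) + e^(−2.12648) + e^(−2.68694) + e^(−2.76937) + e^(−4.38483) = 1.00000 + 0.119256 + 0.0680890 + 0.0627015 + 0.0124650 = 1.26251.
⟨E⟩ = Σ EᵢPᵢ = 31.9459 meV.
S/k_B = ln Z + ⟨E⟩/kT = ln(1.26251) + 31.9459/60.6637 = 0.233102 + 0.526607 = 0.7597.

0.7597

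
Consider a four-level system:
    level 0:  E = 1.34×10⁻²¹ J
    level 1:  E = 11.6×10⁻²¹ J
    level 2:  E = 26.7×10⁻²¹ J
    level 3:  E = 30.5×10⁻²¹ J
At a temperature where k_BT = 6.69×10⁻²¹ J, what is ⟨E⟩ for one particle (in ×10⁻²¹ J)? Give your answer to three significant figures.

3.87 ×10⁻²¹ J

Eᵢ/kT = 0.20030, 1.7339, 3.9910, 4.5590.
Z = Σ e^(−Eᵢ/kT) = e^(−0.20030) + e^(−1.7339) + e^(−3.9910) + e^(−4.5590) = 0.81849 + 0.17659 + 0.018481 + 0.010473 = 1.0240.
⟨E⟩ = Σ Eᵢ e^(−Eᵢ/kT) / Z = (1.34·0.81849 + 11.6·0.17659 + 26.7·0.018481 + 30.5·0.010473) / 1.0240 = 3.87 ×10⁻²¹ J.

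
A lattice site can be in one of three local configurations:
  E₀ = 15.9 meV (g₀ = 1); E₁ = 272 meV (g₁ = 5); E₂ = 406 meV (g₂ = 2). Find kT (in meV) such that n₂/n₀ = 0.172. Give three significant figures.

n₂/n₀ = (g₂/g₀) exp[−(E₂−E₀)/kT] = 0.172.
⇒ (E₂−E₀)/kT = ln((2/1)/0.172) = ln(11.628) = 2.4534.
kT = 390.1 meV / 2.4534 = 159 meV.

159 meV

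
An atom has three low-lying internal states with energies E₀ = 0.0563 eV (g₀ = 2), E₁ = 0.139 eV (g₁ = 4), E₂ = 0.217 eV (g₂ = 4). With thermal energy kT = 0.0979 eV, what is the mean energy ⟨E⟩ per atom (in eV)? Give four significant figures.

0.1156 eV

Eᵢ/kT = 0.575077, 1.41982, 2.21655.
Z = Σ gᵢe^(−Eᵢ/kT) = 2·e^(−0.575077) + 4·e^(−1.41982) + 4·e^(−2.21655) = 1.12532 + 0.967030 + 0.435938 = 2.52829.
⟨E⟩ = Σ Eᵢ gᵢe^(−Eᵢ/kT) / Z = (0.0563·1.12532 + 0.139·0.967030 + 0.217·0.435938) / 2.52829 = 0.1156 eV.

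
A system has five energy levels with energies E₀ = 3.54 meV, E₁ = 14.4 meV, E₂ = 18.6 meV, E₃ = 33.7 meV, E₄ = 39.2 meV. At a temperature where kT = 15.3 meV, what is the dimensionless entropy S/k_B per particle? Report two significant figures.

1.3

Eᵢ/kT = 0.2314, 0.9412, 1.216, 2.203, 2.562.
Z = Σ e^(−Eᵢ/kT) = e^(−0.2314) + e^(−0.9412) + e^(−1.216) + e^(−2.203) + e^(−2.562) = 0.7934 + 0.3902 + 0.2964 + 0.1105 + 0.07715 = 1.668.
⟨E⟩ = Σ EᵢPᵢ = 12.40 meV.
S/k_B = ln Z + ⟨E⟩/kT = ln(1.668) + 12.40/15.3 = 0.5116 + 0.8105 = 1.3.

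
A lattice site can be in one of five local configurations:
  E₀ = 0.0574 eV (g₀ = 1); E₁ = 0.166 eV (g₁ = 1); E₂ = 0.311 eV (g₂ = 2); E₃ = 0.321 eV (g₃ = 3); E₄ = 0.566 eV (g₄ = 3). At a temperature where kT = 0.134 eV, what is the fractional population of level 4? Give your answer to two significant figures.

Eᵢ/kT = 0.4284, 1.239, 2.321, 2.396, 4.224.
Z = Σ gᵢe^(−Eᵢ/kT) = 1·e^(−0.4284) + 1·e^(−1.239) + 2·e^(−2.321) + 3·e^(−2.396) + 3·e^(−4.224) = 0.6516 + 0.2897 + 0.1964 + 0.2732 + 0.04392 = 1.455.
P₄ = g₄ e^(−E₄/kT) / Z = 0.04392/1.455 = 0.030.

0.030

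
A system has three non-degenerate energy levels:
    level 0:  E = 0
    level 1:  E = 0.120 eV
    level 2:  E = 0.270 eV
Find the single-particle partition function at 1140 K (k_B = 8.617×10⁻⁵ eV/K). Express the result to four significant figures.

Z = 1.359

k_BT = 8.617×10⁻⁵ × 1140 K = 0.0982338 eV.
Eᵢ/kT = 0, 1.22158, 2.74854.
Z = Σ e^(−Eᵢ/kT) = e^(−0) + e^(−1.22158) + e^(−2.74854) = 1.00000 + 0.294764 + 0.0640213 = 1.35879.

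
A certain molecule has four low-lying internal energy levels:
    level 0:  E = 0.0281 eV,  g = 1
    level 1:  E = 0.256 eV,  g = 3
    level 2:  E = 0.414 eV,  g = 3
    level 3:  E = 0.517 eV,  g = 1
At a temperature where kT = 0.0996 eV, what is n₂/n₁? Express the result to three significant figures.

n₂/n₁ = (g₂/g₁) exp[−(E₂−E₁)/kT] = (3/3) × exp(−(0.158 eV)/(0.0996 eV)) = (3/3) × exp(-1.5863) = 0.205.

0.205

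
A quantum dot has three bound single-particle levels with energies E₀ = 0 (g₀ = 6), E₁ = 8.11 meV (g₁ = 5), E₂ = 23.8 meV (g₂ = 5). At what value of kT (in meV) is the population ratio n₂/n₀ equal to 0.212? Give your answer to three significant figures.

n₂/n₀ = (g₂/g₀) exp[−(E₂−E₀)/kT] = 0.212.
⇒ (E₂−E₀)/kT = ln((5/6)/0.212) = ln(3.9308) = 1.3688.
kT = 23.8 meV / 1.3688 = 17.4 meV.

17.4 meV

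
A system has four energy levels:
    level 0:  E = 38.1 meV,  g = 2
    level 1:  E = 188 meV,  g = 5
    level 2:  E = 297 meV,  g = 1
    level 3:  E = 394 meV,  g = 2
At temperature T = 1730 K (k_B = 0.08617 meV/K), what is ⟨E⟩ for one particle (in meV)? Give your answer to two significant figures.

k_BT = 0.08617 × 1730 K = 149.1 meV.
Eᵢ/kT = 0.2555, 1.261, 1.992, 2.643.
Z = Σ gᵢe^(−Eᵢ/kT) = 2·e^(−0.2555) + 5·e^(−1.261) + 1·e^(−1.992) + 2·e^(−2.643) = 1.549 + 1.417 + 0.1364 + 0.1423 = 3.245.
⟨E⟩ = Σ Eᵢ gᵢe^(−Eᵢ/kT) / Z = (38.1·1.549 + 188·1.417 + 297·0.1364 + 394·0.1423) / 3.245 = 130 meV.

130 meV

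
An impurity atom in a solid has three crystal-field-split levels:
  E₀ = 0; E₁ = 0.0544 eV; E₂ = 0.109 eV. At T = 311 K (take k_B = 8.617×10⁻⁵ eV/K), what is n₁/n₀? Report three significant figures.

k_BT = 8.617×10⁻⁵ × 311 K = 0.026799 eV.
n₁/n₀ = exp[−(E₁−E₀)/kT] = exp(−(0.0544 eV)/(0.026799 eV)) = exp(-2.0299) = 0.131.

0.131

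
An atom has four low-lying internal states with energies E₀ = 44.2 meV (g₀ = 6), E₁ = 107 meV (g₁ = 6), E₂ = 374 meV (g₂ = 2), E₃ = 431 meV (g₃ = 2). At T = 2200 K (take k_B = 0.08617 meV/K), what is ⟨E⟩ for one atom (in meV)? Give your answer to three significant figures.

88.8 meV

k_BT = 0.08617 × 2200 K = 189.57 meV.
Eᵢ/kT = 0.23316, 0.56444, 1.9729, 2.2736.
Z = Σ gᵢe^(−Eᵢ/kT) = 6·e^(−0.23316) + 6·e^(−0.56444) + 2·e^(−1.9729) + 2·e^(−2.2736) = 4.7522 + 3.4121 + 0.27811 + 0.20588 = 8.6483.
⟨E⟩ = Σ Eᵢ gᵢe^(−Eᵢ/kT) / Z = (44.2·4.7522 + 107·3.4121 + 374·0.27811 + 431·0.20588) / 8.6483 = 88.8 meV.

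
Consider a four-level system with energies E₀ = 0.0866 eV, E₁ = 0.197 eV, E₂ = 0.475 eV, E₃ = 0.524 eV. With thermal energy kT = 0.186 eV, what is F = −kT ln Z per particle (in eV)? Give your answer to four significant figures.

-0.01976 eV

Eᵢ/kT = 0.465591, 1.05914, 2.55376, 2.81720.
Z = Σ e^(−Eᵢ/kT) = e^(−0.465591) + e^(−1.05914) + e^(−2.55376) + e^(−2.81720) = 0.627764 + 0.346754 + 0.0777886 + 0.0597731 = 1.11208.
F = −kT ln Z = −0.186 × ln(1.11208) = −0.186 × 0.106232 = -0.01976 eV.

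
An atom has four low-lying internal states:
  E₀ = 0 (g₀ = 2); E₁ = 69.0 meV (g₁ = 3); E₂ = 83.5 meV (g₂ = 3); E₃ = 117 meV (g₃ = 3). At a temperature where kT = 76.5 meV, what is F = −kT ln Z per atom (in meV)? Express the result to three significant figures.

Eᵢ/kT = 0, 0.90196, 1.0915, 1.5294.
Z = Σ gᵢe^(−Eᵢ/kT) = 2·e^(−0) + 3·e^(−0.90196) + 3·e^(−1.0915) + 3·e^(−1.5294) = 2.0000 + 1.2173 + 1.0071 + 0.65000 = 4.8744.
F = −kT ln Z = −76.5 × ln(4.8744) = −76.5 × 1.5840 = -121 meV.

-121 meV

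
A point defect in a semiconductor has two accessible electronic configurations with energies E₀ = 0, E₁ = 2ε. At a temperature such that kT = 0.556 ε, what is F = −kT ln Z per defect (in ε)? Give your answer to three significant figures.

Eᵢ/kT = 0, 3.5971.
Z = Σ e^(−Eᵢ/kT) = e^(−0) + e^(−3.5971) = 1.0000 + 0.027403 = 1.0274.
F = −kT ln Z = −0.556 × ln(1.0274) = −0.556 × 0.027031 = -0.0150 ε.

-0.0150 ε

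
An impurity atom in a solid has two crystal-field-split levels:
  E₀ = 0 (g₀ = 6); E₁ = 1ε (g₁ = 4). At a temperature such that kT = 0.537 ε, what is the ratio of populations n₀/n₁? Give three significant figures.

n₀/n₁ = (g₀/g₁) exp[−(E₀−E₁)/kT] = (6/4) × exp(−(-1ε)/(0.537ε)) = (6/4) × exp(1.8622) = 9.66.

9.66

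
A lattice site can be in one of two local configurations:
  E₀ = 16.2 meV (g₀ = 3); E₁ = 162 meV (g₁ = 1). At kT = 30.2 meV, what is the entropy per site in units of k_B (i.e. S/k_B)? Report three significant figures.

Eᵢ/kT = 0.53642, 5.3642.
Z = Σ gᵢe^(−Eᵢ/kT) = 3·e^(−0.53642) + 1·e^(−5.3642) = 1.7545 + 0.0046812 = 1.7592.
⟨E⟩ = Σ EᵢPᵢ = 16.588 meV.
S/k_B = ln Z + ⟨E⟩/kT = ln(1.7592) + 16.588/30.2 = 0.56486 + 0.54927 = 1.11.

1.11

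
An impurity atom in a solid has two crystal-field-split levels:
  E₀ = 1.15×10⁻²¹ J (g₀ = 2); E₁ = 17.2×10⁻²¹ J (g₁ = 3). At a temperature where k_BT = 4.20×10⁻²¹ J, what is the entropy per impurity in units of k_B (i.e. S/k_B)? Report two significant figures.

Eᵢ/kT = 0.2738, 4.095.
Z = Σ gᵢe^(−Eᵢ/kT) = 2·e^(−0.2738) + 3·e^(−4.095) = 1.521 + 0.04997 = 1.571.
⟨E⟩ = Σ EᵢPᵢ = 1.660 ×10⁻²¹ J.
S/k_B = ln Z + ⟨E⟩/kT = ln(1.571) + 1.660/4.20 = 0.4517 + 0.3952 = 0.85.

0.85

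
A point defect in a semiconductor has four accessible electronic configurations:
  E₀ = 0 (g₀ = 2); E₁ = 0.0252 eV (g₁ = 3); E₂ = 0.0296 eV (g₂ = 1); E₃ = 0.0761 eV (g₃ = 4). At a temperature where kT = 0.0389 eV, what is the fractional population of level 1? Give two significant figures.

0.34

Eᵢ/kT = 0, 0.6478, 0.7609, 1.956.
Z = Σ gᵢe^(−Eᵢ/kT) = 2·e^(−0) + 3·e^(−0.6478) + 1·e^(−0.7609) + 4·e^(−1.956) = 2.000 + 1.570 + 0.4672 + 0.5657 = 4.603.
P₁ = g₁ e^(−E₁/kT) / Z = 1.570/4.603 = 0.34.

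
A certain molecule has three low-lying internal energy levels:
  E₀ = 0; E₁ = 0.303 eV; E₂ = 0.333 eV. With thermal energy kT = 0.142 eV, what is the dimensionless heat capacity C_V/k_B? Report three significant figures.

Eᵢ/kT = 0, 2.1338, 2.3451.
Z = Σ e^(−Eᵢ/kT) = e^(−0) + e^(−2.1338) + e^(−2.3451) = 1.0000 + 0.11839 + 0.095838 = 1.2142.
⟨E⟩ = 0.055828 eV, ⟨E²⟩ = 0.017704 eV².
C_V/k_B = (⟨E²⟩ − ⟨E⟩²)/(kT)² = (0.017704 − 0.0031168)/0.020164 = 0.723.

0.723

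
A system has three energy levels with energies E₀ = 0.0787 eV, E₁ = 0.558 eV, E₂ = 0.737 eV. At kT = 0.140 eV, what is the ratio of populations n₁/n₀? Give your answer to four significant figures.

0.03260

n₁/n₀ = exp[−(E₁−E₀)/kT] = exp(−(0.4793 eV)/(0.140 eV)) = exp(-3.42357) = 0.03260.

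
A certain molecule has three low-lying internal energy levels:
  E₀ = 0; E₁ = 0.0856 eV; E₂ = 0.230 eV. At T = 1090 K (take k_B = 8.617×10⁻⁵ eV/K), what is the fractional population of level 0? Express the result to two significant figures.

0.67

k_BT = 8.617×10⁻⁵ × 1090 K = 0.09393 eV.
Eᵢ/kT = 0, 0.9113, 2.449.
Z = Σ e^(−Eᵢ/kT) = e^(−0) + e^(−0.9113) + e^(−2.449) = 1.000 + 0.4020 + 0.08638 = 1.488.
P₀ = e^(−E₀/kT) / Z = 1.000/1.488 = 0.67.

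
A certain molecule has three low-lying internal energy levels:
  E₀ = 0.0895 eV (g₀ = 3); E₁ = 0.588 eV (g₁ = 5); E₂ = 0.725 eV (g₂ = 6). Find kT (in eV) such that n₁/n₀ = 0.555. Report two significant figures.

0.45 eV

n₁/n₀ = (g₁/g₀) exp[−(E₁−E₀)/kT] = 0.555.
⇒ (E₁−E₀)/kT = ln((5/3)/0.555) = ln(3.003) = 1.100.
kT = 0.4985 eV / 1.100 = 0.45 eV.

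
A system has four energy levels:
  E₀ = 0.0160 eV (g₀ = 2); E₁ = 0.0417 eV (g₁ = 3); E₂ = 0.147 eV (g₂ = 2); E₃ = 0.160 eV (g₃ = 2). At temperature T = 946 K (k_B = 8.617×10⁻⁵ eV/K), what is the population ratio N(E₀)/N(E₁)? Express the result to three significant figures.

0.914

k_BT = 8.617×10⁻⁵ × 946 K = 0.081517 eV.
n₀/n₁ = (g₀/g₁) exp[−(E₀−E₁)/kT] = (2/3) × exp(−(-0.0257 eV)/(0.081517 eV)) = (2/3) × exp(0.31527) = 0.914.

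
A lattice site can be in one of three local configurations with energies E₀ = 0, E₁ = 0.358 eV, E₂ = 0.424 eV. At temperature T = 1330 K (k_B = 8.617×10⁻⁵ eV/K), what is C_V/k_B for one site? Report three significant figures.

0.673

k_BT = 8.617×10⁻⁵ × 1330 K = 0.11461 eV.
Eᵢ/kT = 0, 3.1236, 3.6995.
Z = Σ e^(−Eᵢ/kT) = e^(−0) + e^(−3.1236) + e^(−3.6995) = 1.0000 + 0.043998 + 0.024736 = 1.0687.
⟨E⟩ = 0.024553 eV, ⟨E²⟩ = 0.0094375 eV².
C_V/k_B = (⟨E²⟩ − ⟨E⟩²)/(kT)² = (0.0094375 − 0.00060285)/0.013135 = 0.673.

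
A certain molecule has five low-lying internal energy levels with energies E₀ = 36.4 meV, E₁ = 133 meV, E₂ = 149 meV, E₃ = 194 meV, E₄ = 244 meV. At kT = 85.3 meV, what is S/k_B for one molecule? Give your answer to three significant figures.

Eᵢ/kT = 0.42673, 1.5592, 1.7468, 2.2743, 2.8605.
Z = Σ e^(−Eᵢ/kT) = e^(−0.42673) + e^(−1.5592) + e^(−1.7468) + e^(−2.2743) + e^(−2.8605) = 0.65264 + 0.21030 + 0.17433 + 0.10287 + 0.057240 = 1.1974.
⟨E⟩ = Σ EᵢPᵢ = 93.222 meV.
S/k_B = ln Z + ⟨E⟩/kT = ln(1.1974) + 93.222/85.3 = 0.18015 + 1.0929 = 1.27.

1.27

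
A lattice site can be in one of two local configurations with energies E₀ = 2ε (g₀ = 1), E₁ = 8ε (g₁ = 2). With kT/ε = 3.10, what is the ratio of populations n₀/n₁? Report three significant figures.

n₀/n₁ = (g₀/g₁) exp[−(E₀−E₁)/kT] = (1/2) × exp(−(-6ε)/(3.10ε)) = (1/2) × exp(1.9355) = 3.46.

3.46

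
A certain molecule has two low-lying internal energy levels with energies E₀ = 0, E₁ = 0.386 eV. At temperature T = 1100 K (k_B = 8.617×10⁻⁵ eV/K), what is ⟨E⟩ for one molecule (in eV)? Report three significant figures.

0.00647 eV

k_BT = 8.617×10⁻⁵ × 1100 K = 0.094787 eV.
Eᵢ/kT = 0, 4.0723.
Z = Σ e^(−Eᵢ/kT) = e^(−0) + e^(−4.0723) = 1.0000 + 0.017038 = 1.0170.
⟨E⟩ = Σ Eᵢ e^(−Eᵢ/kT) / Z = (0·1.0000 + 0.386·0.017038) / 1.0170 = 0.00647 eV.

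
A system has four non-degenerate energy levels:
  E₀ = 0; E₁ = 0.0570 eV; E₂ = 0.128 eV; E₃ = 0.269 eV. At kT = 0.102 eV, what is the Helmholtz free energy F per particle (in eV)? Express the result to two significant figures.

Eᵢ/kT = 0, 0.5588, 1.255, 2.637.
Z = Σ e^(−Eᵢ/kT) = e^(−0) + e^(−0.5588) + e^(−1.255) + e^(−2.637) = 1.000 + 0.5719 + 0.2851 + 0.07158 = 1.929.
F = −kT ln Z = −0.102 × ln(1.929) = −0.102 × 0.6570 = -0.067 eV.

-0.067 eV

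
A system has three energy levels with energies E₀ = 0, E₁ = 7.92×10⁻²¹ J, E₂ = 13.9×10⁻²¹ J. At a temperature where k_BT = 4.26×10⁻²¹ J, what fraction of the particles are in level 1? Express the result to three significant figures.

0.130

Eᵢ/kT = 0, 1.8592, 3.2629.
Z = Σ e^(−Eᵢ/kT) = e^(−0) + e^(−1.8592) + e^(−3.2629) = 1.0000 + 0.15580 + 0.038277 = 1.1941.
P₁ = e^(−E₁/kT) / Z = 0.15580/1.1941 = 0.130.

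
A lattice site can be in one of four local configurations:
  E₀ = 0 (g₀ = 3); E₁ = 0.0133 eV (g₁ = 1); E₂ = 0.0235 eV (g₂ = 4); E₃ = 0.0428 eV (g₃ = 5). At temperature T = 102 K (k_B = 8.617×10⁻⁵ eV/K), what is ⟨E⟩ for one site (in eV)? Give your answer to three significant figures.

0.00313 eV

k_BT = 8.617×10⁻⁵ × 102 K = 0.0087893 eV.
Eᵢ/kT = 0, 1.5132, 2.6737, 4.8696.
Z = Σ gᵢe^(−Eᵢ/kT) = 3·e^(−0) + 1·e^(−1.5132) + 4·e^(−2.6737) + 5·e^(−4.8696) = 3.0000 + 0.22020 + 0.27599 + 0.038382 = 3.5346.
⟨E⟩ = Σ Eᵢ gᵢe^(−Eᵢ/kT) / Z = (0·3.0000 + 0.0133·0.22020 + 0.0235·0.27599 + 0.0428·0.038382) / 3.5346 = 0.00313 eV.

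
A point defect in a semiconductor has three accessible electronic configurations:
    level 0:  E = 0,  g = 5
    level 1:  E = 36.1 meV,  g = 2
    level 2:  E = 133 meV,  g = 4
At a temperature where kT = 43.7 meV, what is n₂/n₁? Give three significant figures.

0.218

n₂/n₁ = (g₂/g₁) exp[−(E₂−E₁)/kT] = (4/2) × exp(−(96.9 meV)/(43.7 meV)) = (4/2) × exp(-2.2174) = 0.218.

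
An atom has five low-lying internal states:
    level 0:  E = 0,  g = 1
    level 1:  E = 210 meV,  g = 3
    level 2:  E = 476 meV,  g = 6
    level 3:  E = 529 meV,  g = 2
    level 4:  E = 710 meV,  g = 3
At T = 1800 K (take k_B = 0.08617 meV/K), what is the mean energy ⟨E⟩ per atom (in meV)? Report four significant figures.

163.8 meV

k_BT = 0.08617 × 1800 K = 155.106 meV.
Eᵢ/kT = 0, 1.35391, 3.06887, 3.41057, 4.57751.
Z = Σ gᵢe^(−Eᵢ/kT) = 1·e^(−0) + 3·e^(−1.35391) + 6·e^(−3.06887) + 2·e^(−3.41057) + 3·e^(−4.57751) = 1.00000 + 0.774686 + 0.278842 + 0.0660447 + 0.0308414 = 2.15041.
⟨E⟩ = Σ Eᵢ gᵢe^(−Eᵢ/kT) / Z = (0·1.00000 + 210·0.774686 + 476·0.278842 + 529·0.0660447 + 710·0.0308414) / 2.15041 = 163.8 meV.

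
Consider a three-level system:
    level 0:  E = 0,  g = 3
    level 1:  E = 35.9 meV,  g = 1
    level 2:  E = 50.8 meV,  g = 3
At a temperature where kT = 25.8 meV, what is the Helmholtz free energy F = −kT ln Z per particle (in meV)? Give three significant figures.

Eᵢ/kT = 0, 1.3915, 1.9690.
Z = Σ gᵢe^(−Eᵢ/kT) = 3·e^(−0) + 1·e^(−1.3915) + 3·e^(−1.9690) = 3.0000 + 0.24870 + 0.41879 = 3.6675.
F = −kT ln Z = −25.8 × ln(3.6675) = −25.8 × 1.2995 = -33.5 meV.

-33.5 meV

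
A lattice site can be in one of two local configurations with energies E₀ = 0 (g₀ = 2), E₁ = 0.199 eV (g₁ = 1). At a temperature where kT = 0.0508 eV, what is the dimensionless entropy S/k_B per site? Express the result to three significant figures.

Eᵢ/kT = 0, 3.9173.
Z = Σ gᵢe^(−Eᵢ/kT) = 2·e^(−0) + 1·e^(−3.9173) = 2.0000 + 0.019895 = 2.0199.
⟨E⟩ = Σ EᵢPᵢ = 0.0019601 eV.
S/k_B = ln Z + ⟨E⟩/kT = ln(2.0199) + 0.0019601/0.0508 = 0.70305 + 0.038585 = 0.742.

0.742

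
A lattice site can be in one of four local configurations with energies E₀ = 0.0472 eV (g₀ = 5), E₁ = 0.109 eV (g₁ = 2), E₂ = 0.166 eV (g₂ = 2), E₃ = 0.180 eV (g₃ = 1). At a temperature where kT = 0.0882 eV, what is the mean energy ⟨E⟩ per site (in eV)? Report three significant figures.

Eᵢ/kT = 0.53515, 1.2358, 1.8821, 2.0408.
Z = Σ gᵢe^(−Eᵢ/kT) = 5·e^(−0.53515) + 2·e^(−1.2358) + 2·e^(−1.8821) + 1·e^(−2.0408) = 2.9279 + 0.58120 + 0.30454 + 0.12992 = 3.9436.
⟨E⟩ = Σ Eᵢ gᵢe^(−Eᵢ/kT) / Z = (0.0472·2.9279 + 0.109·0.58120 + 0.166·0.30454 + 0.180·0.12992) / 3.9436 = 0.0699 eV.

0.0699 eV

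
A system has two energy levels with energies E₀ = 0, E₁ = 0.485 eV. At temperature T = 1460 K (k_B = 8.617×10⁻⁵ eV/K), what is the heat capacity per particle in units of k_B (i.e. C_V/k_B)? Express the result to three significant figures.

k_BT = 8.617×10⁻⁵ × 1460 K = 0.12581 eV.
Eᵢ/kT = 0, 3.8550.
Z = Σ e^(−Eᵢ/kT) = e^(−0) + e^(−3.8550) = 1.0000 + 0.021174 = 1.0212.
⟨E⟩ = 0.010056 eV, ⟨E²⟩ = 0.0048773 eV².
C_V/k_B = (⟨E²⟩ − ⟨E⟩²)/(kT)² = (0.0048773 − 0.00010112)/0.015828 = 0.302.

0.302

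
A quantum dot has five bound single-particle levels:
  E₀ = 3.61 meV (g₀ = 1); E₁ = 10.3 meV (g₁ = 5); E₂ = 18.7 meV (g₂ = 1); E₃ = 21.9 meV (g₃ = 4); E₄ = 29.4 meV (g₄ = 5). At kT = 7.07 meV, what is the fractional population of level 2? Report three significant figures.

Eᵢ/kT = 0.51061, 1.4569, 2.6450, 3.0976, 4.1584.
Z = Σ gᵢe^(−Eᵢ/kT) = 1·e^(−0.51061) + 5·e^(−1.4569) + 1·e^(−2.6450) + 4·e^(−3.0976) + 5·e^(−4.1584) = 0.60013 + 1.1648 + 0.071005 + 0.18063 + 0.078163 = 2.0947.
P₂ = g₂ e^(−E₂/kT) / Z = 0.071005/2.0947 = 0.0339.

0.0339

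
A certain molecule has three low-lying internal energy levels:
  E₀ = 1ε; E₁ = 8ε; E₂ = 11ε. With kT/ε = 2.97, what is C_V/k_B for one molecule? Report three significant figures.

0.722

Eᵢ/kT = 0.33670, 2.6936, 3.7037.
Z = Σ e^(−Eᵢ/kT) = e^(−0.33670) + e^(−2.6936) + e^(−3.7037) = 0.71412 + 0.067637 + 0.024632 = 0.80639.
⟨E⟩ = 1.8926 ε, ⟨E²⟩ = 9.9497 ε².
C_V/k_B = (⟨E²⟩ − ⟨E⟩²)/(kT)² = (9.9497 − 3.5819)/8.8209 = 0.722.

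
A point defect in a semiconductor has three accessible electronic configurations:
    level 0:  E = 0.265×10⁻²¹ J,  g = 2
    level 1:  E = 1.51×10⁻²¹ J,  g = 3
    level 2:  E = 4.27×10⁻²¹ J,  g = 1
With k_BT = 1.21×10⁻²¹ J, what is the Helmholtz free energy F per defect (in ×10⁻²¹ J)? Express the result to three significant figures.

Eᵢ/kT = 0.21901, 1.2479, 3.5289.
Z = Σ gᵢe^(−Eᵢ/kT) = 2·e^(−0.21901) + 3·e^(−1.2479) + 1·e^(−3.5289) = 1.6066 + 0.86132 + 0.029337 = 2.4973.
F = −kT ln Z = −1.21 × ln(2.4973) = −1.21 × 0.91521 = -1.11 ×10⁻²¹ J.

-1.11 ×10⁻²¹ J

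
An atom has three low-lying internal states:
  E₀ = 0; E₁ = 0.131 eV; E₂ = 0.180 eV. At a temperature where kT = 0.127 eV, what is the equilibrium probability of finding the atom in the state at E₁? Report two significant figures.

Eᵢ/kT = 0, 1.031, 1.417.
Z = Σ e^(−Eᵢ/kT) = e^(−0) + e^(−1.031) + e^(−1.417) = 1.000 + 0.3567 + 0.2424 = 1.599.
P₁ = e^(−E₁/kT) / Z = 0.3567/1.599 = 0.22.

0.22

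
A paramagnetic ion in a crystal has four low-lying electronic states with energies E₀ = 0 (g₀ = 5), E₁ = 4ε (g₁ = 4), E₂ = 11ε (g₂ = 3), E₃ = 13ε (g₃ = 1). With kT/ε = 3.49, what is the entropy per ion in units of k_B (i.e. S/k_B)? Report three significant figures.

2.16

Eᵢ/kT = 0, 1.1461, 3.1519, 3.7249.
Z = Σ gᵢe^(−Eᵢ/kT) = 5·e^(−0) + 4·e^(−1.1461) + 3·e^(−3.1519) + 1·e^(−3.7249) = 5.0000 + 1.2715 + 0.12831 + 0.024116 = 6.4239.
⟨E⟩ = Σ EᵢPᵢ = 1.0602 ε.
S/k_B = ln Z + ⟨E⟩/kT = ln(6.4239) + 1.0602/3.49 = 1.8600 + 0.30378 = 2.16.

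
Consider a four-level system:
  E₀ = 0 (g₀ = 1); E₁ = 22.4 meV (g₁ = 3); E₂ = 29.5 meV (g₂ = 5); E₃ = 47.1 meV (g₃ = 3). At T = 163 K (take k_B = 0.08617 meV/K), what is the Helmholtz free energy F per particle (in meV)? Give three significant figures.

k_BT = 0.08617 × 163 K = 14.046 meV.
Eᵢ/kT = 0, 1.5948, 2.1002, 3.3533.
Z = Σ gᵢe^(−Eᵢ/kT) = 1·e^(−0) + 3·e^(−1.5948) + 5·e^(−2.1002) + 3·e^(−3.3533) = 1.0000 + 0.60885 + 0.61216 + 0.10491 = 2.3259.
F = −kT ln Z = −14.046 × ln(2.3259) = −14.046 × 0.84411 = -11.9 meV.

-11.9 meV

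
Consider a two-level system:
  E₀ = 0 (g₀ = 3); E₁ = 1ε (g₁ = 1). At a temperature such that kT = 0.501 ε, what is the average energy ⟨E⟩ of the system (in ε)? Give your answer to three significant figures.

Eᵢ/kT = 0, 1.9960.
Z = Σ gᵢe^(−Eᵢ/kT) = 3·e^(−0) + 1·e^(−1.9960) = 3.0000 + 0.13588 = 3.1359.
⟨E⟩ = Σ Eᵢ gᵢe^(−Eᵢ/kT) / Z = (0·3.0000 + 1·0.13588) / 3.1359 = 0.0433 ε.

0.0433 ε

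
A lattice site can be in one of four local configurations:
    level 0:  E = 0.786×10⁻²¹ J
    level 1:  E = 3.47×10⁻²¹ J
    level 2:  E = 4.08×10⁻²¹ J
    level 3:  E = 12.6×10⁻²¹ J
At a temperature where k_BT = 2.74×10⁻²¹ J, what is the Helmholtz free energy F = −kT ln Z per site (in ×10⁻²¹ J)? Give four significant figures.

Eᵢ/kT = 0.286861, 1.26642, 1.48905, 4.59854.
Z = Σ e^(−Eᵢ/kT) = e^(−0.286861) + e^(−1.26642) + e^(−1.48905) + e^(−4.59854) = 0.750616 + 0.281839 + 0.225587 + 0.0100665 = 1.26811.
F = −kT ln Z = −2.74 × ln(1.26811) = −2.74 × 0.237528 = -0.6508 ×10⁻²¹ J.

-0.6508 ×10⁻²¹ J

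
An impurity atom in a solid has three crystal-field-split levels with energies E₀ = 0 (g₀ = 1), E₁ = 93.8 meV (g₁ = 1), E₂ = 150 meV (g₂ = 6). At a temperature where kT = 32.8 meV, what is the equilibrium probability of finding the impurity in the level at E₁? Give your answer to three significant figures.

0.0512

Eᵢ/kT = 0, 2.8598, 4.5732.
Z = Σ gᵢe^(−Eᵢ/kT) = 1·e^(−0) + 1·e^(−2.8598) + 6·e^(−4.5732) = 1.0000 + 0.057280 + 0.061949 = 1.1192.
P₁ = g₁ e^(−E₁/kT) / Z = 0.057280/1.1192 = 0.0512.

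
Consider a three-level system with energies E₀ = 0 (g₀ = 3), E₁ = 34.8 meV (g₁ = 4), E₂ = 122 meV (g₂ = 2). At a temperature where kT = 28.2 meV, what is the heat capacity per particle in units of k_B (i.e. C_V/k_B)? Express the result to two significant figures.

Eᵢ/kT = 0, 1.234, 4.326.
Z = Σ gᵢe^(−Eᵢ/kT) = 3·e^(−0) + 4·e^(−1.234) + 2·e^(−4.326) = 3.000 + 1.165 + 0.02644 = 4.191.
⟨E⟩ = 10.44 meV, ⟨E²⟩ = 430.5 meV².
C_V/k_B = (⟨E²⟩ − ⟨E⟩²)/(kT)² = (430.5 − 109.0)/795.2 = 0.40.

0.40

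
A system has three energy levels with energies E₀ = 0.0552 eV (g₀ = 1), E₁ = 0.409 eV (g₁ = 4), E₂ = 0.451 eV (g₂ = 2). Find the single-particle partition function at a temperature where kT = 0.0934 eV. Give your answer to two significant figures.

Z = 0.62

Eᵢ/kT = 0.5910, 4.379, 4.829.
Z = Σ gᵢe^(−Eᵢ/kT) = 1·e^(−0.5910) + 4·e^(−4.379) + 2·e^(−4.829) = 0.5538 + 0.05015 + 0.01599 = 0.6199.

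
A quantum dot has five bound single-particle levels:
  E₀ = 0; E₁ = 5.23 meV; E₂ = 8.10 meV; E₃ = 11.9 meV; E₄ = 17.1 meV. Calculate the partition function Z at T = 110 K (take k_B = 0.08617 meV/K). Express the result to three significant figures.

k_BT = 0.08617 × 110 K = 9.4787 meV.
Eᵢ/kT = 0, 0.55176, 0.85455, 1.2554, 1.8040.
Z = Σ e^(−Eᵢ/kT) = e^(−0) + e^(−0.55176) + e^(−0.85455) + e^(−1.2554) + e^(−1.8040) = 1.0000 + 0.57594 + 0.42547 + 0.28496 + 0.16464 = 2.4510.

Z = 2.45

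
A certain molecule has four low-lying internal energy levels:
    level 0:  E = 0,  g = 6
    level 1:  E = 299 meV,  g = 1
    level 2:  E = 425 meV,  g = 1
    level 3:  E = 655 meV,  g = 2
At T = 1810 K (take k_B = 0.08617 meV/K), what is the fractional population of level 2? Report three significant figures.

0.0105

k_BT = 0.08617 × 1810 K = 155.97 meV.
Eᵢ/kT = 0, 1.9170, 2.7249, 4.1995.
Z = Σ gᵢe^(−Eᵢ/kT) = 6·e^(−0) + 1·e^(−1.9170) + 1·e^(−2.7249) + 2·e^(−4.1995) = 6.0000 + 0.14705 + 0.065553 + 0.030006 = 6.2426.
P₂ = g₂ e^(−E₂/kT) / Z = 0.065553/6.2426 = 0.0105.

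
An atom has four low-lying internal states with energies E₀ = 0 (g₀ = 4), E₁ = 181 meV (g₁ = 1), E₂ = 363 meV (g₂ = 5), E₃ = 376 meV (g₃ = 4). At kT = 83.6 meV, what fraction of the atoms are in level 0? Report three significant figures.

0.947

Eᵢ/kT = 0, 2.1651, 4.3421, 4.4976.
Z = Σ gᵢe^(−Eᵢ/kT) = 4·e^(−0) + 1·e^(−2.1651) + 5·e^(−4.3421) + 4·e^(−4.4976) = 4.0000 + 0.11474 + 0.065046 + 0.044543 = 4.2243.
P₀ = g₀ e^(−E₀/kT) / Z = 4.0000/4.2243 = 0.947.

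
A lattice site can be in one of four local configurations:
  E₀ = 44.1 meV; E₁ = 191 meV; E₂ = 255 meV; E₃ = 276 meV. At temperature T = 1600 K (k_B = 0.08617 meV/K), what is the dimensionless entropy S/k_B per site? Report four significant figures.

k_BT = 0.08617 × 1600 K = 137.872 meV.
Eᵢ/kT = 0.319862, 1.38534, 1.84954, 2.00186.
Z = Σ e^(−Eᵢ/kT) = e^(−0.319862) + e^(−1.38534) + e^(−1.84954) + e^(−2.00186) = 0.726249 + 0.250239 + 0.157310 + 0.135084 = 1.26888.
⟨E⟩ = Σ EᵢPᵢ = 123.905 meV.
S/k_B = ln Z + ⟨E⟩/kT = ln(1.26888) + 123.905/137.872 = 0.238135 + 0.898696 = 1.137.

1.137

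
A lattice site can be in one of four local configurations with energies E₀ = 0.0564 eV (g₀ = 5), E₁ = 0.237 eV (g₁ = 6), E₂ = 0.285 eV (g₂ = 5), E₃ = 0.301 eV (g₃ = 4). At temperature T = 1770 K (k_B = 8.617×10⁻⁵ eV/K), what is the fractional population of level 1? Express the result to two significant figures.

0.21

k_BT = 8.617×10⁻⁵ × 1770 K = 0.1525 eV.
Eᵢ/kT = 0.3698, 1.554, 1.869, 1.974.
Z = Σ gᵢe^(−Eᵢ/kT) = 5·e^(−0.3698) + 6·e^(−1.554) + 5·e^(−1.869) + 4·e^(−1.974) = 3.454 + 1.268 + 0.7714 + 0.5556 = 6.049.
P₁ = g₁ e^(−E₁/kT) / Z = 1.268/6.049 = 0.21.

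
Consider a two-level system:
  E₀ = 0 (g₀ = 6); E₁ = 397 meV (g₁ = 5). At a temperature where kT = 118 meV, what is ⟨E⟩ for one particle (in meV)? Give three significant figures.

Eᵢ/kT = 0, 3.3644.
Z = Σ gᵢe^(−Eᵢ/kT) = 6·e^(−0) + 5·e^(−3.3644) = 6.0000 + 0.17291 = 6.1729.
⟨E⟩ = Σ Eᵢ gᵢe^(−Eᵢ/kT) / Z = (0·6.0000 + 397·0.17291) / 6.1729 = 11.1 meV.

11.1 meV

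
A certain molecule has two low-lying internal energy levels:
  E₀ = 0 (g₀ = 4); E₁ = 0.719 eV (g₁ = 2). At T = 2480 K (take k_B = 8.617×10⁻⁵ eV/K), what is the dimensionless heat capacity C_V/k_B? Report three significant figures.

0.189

k_BT = 8.617×10⁻⁵ × 2480 K = 0.21370 eV.
Eᵢ/kT = 0, 3.3645.
Z = Σ gᵢe^(−Eᵢ/kT) = 4·e^(−0) + 2·e^(−3.3645) = 4.0000 + 0.069159 = 4.0692.
⟨E⟩ = 0.012220 eV, ⟨E²⟩ = 0.0087861 eV².
C_V/k_B = (⟨E²⟩ − ⟨E⟩²)/(kT)² = (0.0087861 − 0.00014933)/0.045668 = 0.189.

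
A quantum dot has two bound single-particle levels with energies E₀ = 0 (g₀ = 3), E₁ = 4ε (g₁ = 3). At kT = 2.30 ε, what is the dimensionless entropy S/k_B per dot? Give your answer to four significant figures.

Eᵢ/kT = 0, 1.73913.
Z = Σ gᵢe^(−Eᵢ/kT) = 3·e^(−0) + 3·e^(−1.73913) = 3.00000 + 0.527020 = 3.52702.
⟨E⟩ = Σ EᵢPᵢ = 0.597694 ε.
S/k_B = ln Z + ⟨E⟩/kT = ln(3.52702) + 0.597694/2.30 = 1.26045 + 0.259867 = 1.520.

1.520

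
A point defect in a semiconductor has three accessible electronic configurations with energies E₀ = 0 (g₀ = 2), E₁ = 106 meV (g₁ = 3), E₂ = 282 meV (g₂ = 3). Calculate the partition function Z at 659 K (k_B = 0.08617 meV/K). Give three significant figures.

k_BT = 0.08617 × 659 K = 56.786 meV.
Eᵢ/kT = 0, 1.8667, 4.9660.
Z = Σ gᵢe^(−Eᵢ/kT) = 2·e^(−0) + 3·e^(−1.8667) + 3·e^(−4.9660) = 2.0000 + 0.46390 + 0.020913 = 2.4848.

Z = 2.48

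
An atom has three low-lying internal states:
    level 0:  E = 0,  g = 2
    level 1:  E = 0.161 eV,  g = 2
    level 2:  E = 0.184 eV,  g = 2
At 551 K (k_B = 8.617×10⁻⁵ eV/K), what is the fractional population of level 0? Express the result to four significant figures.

0.9484

k_BT = 8.617×10⁻⁵ × 551 K = 0.0474797 eV.
Eᵢ/kT = 0, 3.39092, 3.87534.
Z = Σ gᵢe^(−Eᵢ/kT) = 2·e^(−0) + 2·e^(−3.39092) + 2·e^(−3.87534) = 2.00000 + 0.0673554 + 0.0414946 = 2.10885.
P₀ = g₀ e^(−E₀/kT) / Z = 2.00000/2.10885 = 0.9484.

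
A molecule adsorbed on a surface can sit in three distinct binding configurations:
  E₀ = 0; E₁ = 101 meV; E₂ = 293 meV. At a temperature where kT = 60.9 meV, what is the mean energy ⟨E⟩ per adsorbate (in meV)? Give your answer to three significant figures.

Eᵢ/kT = 0, 1.6585, 4.8112.
Z = Σ e^(−Eᵢ/kT) = e^(−0) + e^(−1.6585) + e^(−4.8112) = 1.0000 + 0.19042 + 0.0081381 = 1.1986.
⟨E⟩ = Σ Eᵢ e^(−Eᵢ/kT) / Z = (0·1.0000 + 101·0.19042 + 293·0.0081381) / 1.1986 = 18.0 meV.

18.0 meV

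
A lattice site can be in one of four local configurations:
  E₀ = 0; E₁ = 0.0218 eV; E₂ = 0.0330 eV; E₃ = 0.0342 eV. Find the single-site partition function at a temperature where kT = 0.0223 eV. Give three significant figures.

Eᵢ/kT = 0, 0.97758, 1.4798, 1.5336.
Z = Σ e^(−Eᵢ/kT) = e^(−0) + e^(−0.97758) + e^(−1.4798) + e^(−1.5336) = 1.0000 + 0.37622 + 0.22768 + 0.21576 = 1.8197.

Z = 1.82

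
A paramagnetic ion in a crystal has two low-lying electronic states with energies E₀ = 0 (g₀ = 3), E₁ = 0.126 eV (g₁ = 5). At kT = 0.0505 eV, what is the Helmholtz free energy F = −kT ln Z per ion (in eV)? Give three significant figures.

-0.0620 eV

Eᵢ/kT = 0, 2.4950.
Z = Σ gᵢe^(−Eᵢ/kT) = 3·e^(−0) + 5·e^(−2.4950) = 3.0000 + 0.41248 = 3.4125.
F = −kT ln Z = −0.0505 × ln(3.4125) = −0.0505 × 1.2274 = -0.0620 eV.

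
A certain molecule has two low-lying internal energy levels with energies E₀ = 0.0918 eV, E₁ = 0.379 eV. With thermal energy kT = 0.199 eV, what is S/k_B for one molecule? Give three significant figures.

Eᵢ/kT = 0.46131, 1.9045.
Z = Σ e^(−Eᵢ/kT) = e^(−0.46131) + e^(−1.9045) = 0.63046 + 0.14890 = 0.77936.
⟨E⟩ = Σ EᵢPᵢ = 0.14667 eV.
S/k_B = ln Z + ⟨E⟩/kT = ln(0.77936) + 0.14667/0.199 = -0.24928 + 0.73704 = 0.488.

0.488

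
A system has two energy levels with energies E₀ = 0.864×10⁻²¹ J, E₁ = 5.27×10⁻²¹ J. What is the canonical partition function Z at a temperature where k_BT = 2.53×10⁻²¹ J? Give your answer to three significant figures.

Z = 0.835

Eᵢ/kT = 0.34150, 2.0830.
Z = Σ e^(−Eᵢ/kT) = e^(−0.34150) + e^(−2.0830) = 0.71070 + 0.12456 = 0.83526.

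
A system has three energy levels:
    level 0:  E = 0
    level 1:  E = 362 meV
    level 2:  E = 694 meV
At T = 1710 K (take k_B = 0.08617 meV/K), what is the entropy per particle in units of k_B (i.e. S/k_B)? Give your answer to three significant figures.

k_BT = 0.08617 × 1710 K = 147.35 meV.
Eᵢ/kT = 0, 2.4567, 4.7099.
Z = Σ e^(−Eᵢ/kT) = e^(−0) + e^(−2.4567) + e^(−4.7099) = 1.0000 + 0.085717 + 0.0090057 = 1.0947.
⟨E⟩ = Σ EᵢPᵢ = 34.055 meV.
S/k_B = ln Z + ⟨E⟩/kT = ln(1.0947) + 34.055/147.35 = 0.090480 + 0.23112 = 0.322.

0.322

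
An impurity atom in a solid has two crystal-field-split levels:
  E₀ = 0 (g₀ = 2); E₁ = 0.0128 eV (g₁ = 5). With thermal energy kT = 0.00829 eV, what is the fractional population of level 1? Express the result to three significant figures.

Eᵢ/kT = 0, 1.5440.
Z = Σ gᵢe^(−Eᵢ/kT) = 2·e^(−0) + 5·e^(−1.5440) = 2.0000 + 1.0676 = 3.0676.
P₁ = g₁ e^(−E₁/kT) / Z = 1.0676/3.0676 = 0.348.

0.348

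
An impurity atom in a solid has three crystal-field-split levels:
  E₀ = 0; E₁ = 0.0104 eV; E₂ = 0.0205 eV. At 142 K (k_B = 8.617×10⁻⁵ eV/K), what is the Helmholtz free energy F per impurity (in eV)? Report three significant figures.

k_BT = 8.617×10⁻⁵ × 142 K = 0.012236 eV.
Eᵢ/kT = 0, 0.84995, 1.6754.
Z = Σ e^(−Eᵢ/kT) = e^(−0) + e^(−0.84995) + e^(−1.6754) = 1.0000 + 0.42744 + 0.18723 = 1.6147.
F = −kT ln Z = −0.012236 × ln(1.6147) = −0.012236 × 0.47915 = -0.00586 eV.

-0.00586 eV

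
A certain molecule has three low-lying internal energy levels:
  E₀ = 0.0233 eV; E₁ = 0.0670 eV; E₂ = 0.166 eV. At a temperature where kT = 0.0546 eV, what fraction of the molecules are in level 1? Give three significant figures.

0.295

Eᵢ/kT = 0.42674, 1.2271, 3.0403.
Z = Σ e^(−Eᵢ/kT) = e^(−0.42674) + e^(−1.2271) + e^(−3.0403) = 0.65263 + 0.29314 + 0.047821 = 0.99359.
P₁ = e^(−E₁/kT) / Z = 0.29314/0.99359 = 0.295.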